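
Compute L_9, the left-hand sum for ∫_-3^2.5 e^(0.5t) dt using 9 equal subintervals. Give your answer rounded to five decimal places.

5.58687

Δt = (2.5 − (-3))/9 = 11/18.
Left endpoints: -3, -43/18, -16/9, -7/6, -5/9, 1/18, 2/3, 23/18, 17/9.
f(-3) ≈ 0.22313, f(-43/18) ≈ 0.30287, f(-16/9) ≈ 0.41111, f(-7/6) ≈ 0.55804, f(-5/9) ≈ 0.75747, f(1/18) ≈ 1.02817, f(2/3) ≈ 1.39561, f(23/18) ≈ 1.89437, f(17/9) ≈ 2.57138.
Sum = Δt · [f(-3) + f(-43/18) + f(-16/9) + ...].
Sum ≈ 5.58687.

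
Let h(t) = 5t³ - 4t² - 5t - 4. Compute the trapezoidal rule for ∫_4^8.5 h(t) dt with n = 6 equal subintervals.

Δt = (8.5 − 4)/6 = 0.75.
h(4) = 232, h(4.75) = 417.859375, h(5.5) = 679.375, h(6.25) = 1029.203125, h(7) = 1480, h(7.75) = 2044.421875, h(8.5) = 2735.125.
T_6 = (Δt/2)·[h(t_0) + 2h(t_1) + ... + 2h(t_{5}) + h(t_6)].
Sum = 5350.81640625.

5350.81640625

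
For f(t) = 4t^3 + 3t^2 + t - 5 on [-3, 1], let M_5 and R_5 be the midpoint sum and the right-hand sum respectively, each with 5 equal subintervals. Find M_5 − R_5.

M_5 = -74.08.
R_5 = -43.04.
M_5 − R_5 = -31.04.

-31.04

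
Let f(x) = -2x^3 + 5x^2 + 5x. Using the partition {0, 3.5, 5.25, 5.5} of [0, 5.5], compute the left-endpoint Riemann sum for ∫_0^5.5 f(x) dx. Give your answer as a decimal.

Subinterval widths: 3.5, 1.75, 0.25.
Left endpoints: 0, 3.5, 5.25.
f(0) = 0, f(3.5) = -7, f(5.25) = -125.34375.
Sum = Σ Δx_i · f(x_i).
Sum = -43.5859375.

-43.5859375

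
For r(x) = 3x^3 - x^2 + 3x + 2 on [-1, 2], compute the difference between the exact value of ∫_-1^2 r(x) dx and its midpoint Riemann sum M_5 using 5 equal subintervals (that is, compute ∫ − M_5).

0.315

Exact integral: ∫_-1^2 r(x) dx = 18.75.
M_5 = 18.435.
Error = 18.75 − 18.435 = 0.315.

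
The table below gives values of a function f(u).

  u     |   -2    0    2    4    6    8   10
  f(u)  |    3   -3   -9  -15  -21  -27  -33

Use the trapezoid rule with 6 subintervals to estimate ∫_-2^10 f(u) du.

-180

Δu = 2.
T_6 = (2/2)·[3 + 2·(-3) + 2·(-9) + 2·(-15) + 2·(-21) + 2·(-27) + (-33)] = -180.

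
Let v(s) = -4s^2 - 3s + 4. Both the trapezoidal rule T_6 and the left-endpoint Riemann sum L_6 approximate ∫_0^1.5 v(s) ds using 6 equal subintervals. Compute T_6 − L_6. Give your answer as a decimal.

-1.6875

T_6 = -1.9375.
L_6 = -0.25.
T_6 − L_6 = -1.6875.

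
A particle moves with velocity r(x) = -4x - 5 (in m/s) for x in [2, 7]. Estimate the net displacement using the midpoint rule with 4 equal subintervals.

-115

Δx = (7 − 2)/4 = 1.25.
Midpoints: 2.625, 3.875, 5.125, 6.375.
r(2.625) = -15.5, r(3.875) = -20.5, r(5.125) = -25.5, r(6.375) = -30.5.
Sum = Δx · [r(2.625) + r(3.875) + r(5.125) + r(6.375)].
Sum = -115.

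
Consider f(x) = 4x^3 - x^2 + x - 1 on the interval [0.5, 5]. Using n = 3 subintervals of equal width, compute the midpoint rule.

Δx = (5 − 0.5)/3 = 1.5.
Midpoints: 1.25, 2.75, 4.25.
f(1.25) = 6.5, f(2.75) = 77.375, f(4.25) = 292.25.
Sum = Δx · [f(1.25) + f(2.75) + f(4.25)].
Sum = 564.1875.

564.1875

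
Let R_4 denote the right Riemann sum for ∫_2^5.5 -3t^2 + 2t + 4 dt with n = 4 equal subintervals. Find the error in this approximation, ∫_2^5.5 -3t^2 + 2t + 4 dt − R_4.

Exact integral: ∫_2^5.5 f(t) dt = -118.125.
R_4 = -150.85546875.
Error = -118.125 − (-150.85546875) = 32.73046875.

32.73046875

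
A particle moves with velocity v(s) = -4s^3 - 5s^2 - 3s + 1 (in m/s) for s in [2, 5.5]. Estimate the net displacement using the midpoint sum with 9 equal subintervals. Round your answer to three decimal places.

Δs = (5.5 − 2)/9 = 7/18.
Midpoints: 79/36, 31/12, 107/36, 121/36, 3.75, 149/36, 163/36, 59/12, 191/36.
v(79/36) = -52438/729, v(31/12) = -23561/216, v(107/36) = -458147/2916, v(121/36) = -1268177/5832, v(3.75) = -291.5, v(149/36) = -2220079/5832, v(163/36) = -1418281/2916, v(59/12) = -131767/216, v(191/36) = -548969/729.
Sum = Δs · [v(79/36) + v(31/12) + v(107/36) + ...].
Sum ≈ -1196.690.

-1196.690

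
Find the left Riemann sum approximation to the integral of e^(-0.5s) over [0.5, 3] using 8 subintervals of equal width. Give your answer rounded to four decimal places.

Δs = (3 − 0.5)/8 = 0.3125.
Left endpoints: 0.5, 0.8125, 1.125, 1.4375, 1.75, 2.0625, 2.375, 2.6875.
f(0.5) ≈ 0.7788, f(0.8125) ≈ 0.6661, f(1.125) ≈ 0.5698, f(1.4375) ≈ 0.4874, f(1.75) ≈ 0.4169, f(2.0625) ≈ 0.3566, f(2.375) ≈ 0.3050, f(2.6875) ≈ 0.2609.
Sum = Δs · [f(0.5) + f(0.8125) + f(1.125) + ...].
Sum ≈ 1.2004.

1.2004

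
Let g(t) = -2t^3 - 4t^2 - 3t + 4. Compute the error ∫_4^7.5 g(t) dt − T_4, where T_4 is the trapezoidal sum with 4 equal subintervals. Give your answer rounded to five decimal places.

Exact integral: ∫_4^7.5 g(t) dt ≈ -1977.5729167.
T_4 ≈ -1994.7675781.
Error ≈ -1977.5729167 − (-1994.7675781) ≈ 17.19466.

17.19466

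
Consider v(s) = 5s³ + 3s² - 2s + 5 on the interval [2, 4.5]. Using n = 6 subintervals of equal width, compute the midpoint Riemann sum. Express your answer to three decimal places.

Δs = (4.5 − 2)/6 = 5/12.
Midpoints: 53/24, 2.625, 73/24, 83/24, 3.875, 103/24.
v(53/24) = 954697/13824, v(2.625) = 56761/512, v(73/24) = 2313797/13824, v(83/24) = 3328447/13824, v(3.875) = 170611/512, v(103/24) = 6177947/13824.
Sum = Δs · [v(53/24) + v(2.625) + v(73/24) + ...].
Sum ≈ 570.081.

570.081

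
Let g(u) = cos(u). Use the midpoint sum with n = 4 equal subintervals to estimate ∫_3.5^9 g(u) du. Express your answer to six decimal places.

Δu = (9 − 3.5)/4 = 1.375.
Midpoints: 4.1875, 5.5625, 6.9375, 8.3125.
g(4.1875) ≈ -0.501117, g(5.5625) ≈ 0.751354, g(6.9375) ≈ 0.793465, g(8.3125) ≈ -0.442620.
Sum = Δu · [g(4.1875) + g(5.5625) + g(6.9375) + g(8.3125)].
Sum ≈ 0.826488.

0.826488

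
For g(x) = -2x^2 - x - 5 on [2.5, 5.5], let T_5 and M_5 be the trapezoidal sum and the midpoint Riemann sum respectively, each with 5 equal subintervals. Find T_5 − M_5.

T_5 = -127.86.
M_5 = -127.32.
T_5 − M_5 = -0.54.

-0.54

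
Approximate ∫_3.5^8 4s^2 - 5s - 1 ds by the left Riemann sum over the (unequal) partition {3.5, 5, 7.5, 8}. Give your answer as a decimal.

Subinterval widths: 1.5, 2.5, 0.5.
Left endpoints: 3.5, 5, 7.5.
f(3.5) = 30.5, f(5) = 74, f(7.5) = 186.5.
Sum = Σ Δs_i · f(s_i).
Sum = 324.

324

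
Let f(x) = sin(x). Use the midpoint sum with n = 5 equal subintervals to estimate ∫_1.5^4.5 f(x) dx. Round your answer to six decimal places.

0.285801

Δx = (4.5 − 1.5)/5 = 0.6.
Midpoints: 1.8, 2.4, 3, 3.6, 4.2.
f(1.8) ≈ 0.973848, f(2.4) ≈ 0.675463, f(3) ≈ 0.141120, f(3.6) ≈ -0.442520, f(4.2) ≈ -0.871576.
Sum = Δx · [f(1.8) + f(2.4) + f(3) + f(3.6) + f(4.2)].
Sum ≈ 0.285801.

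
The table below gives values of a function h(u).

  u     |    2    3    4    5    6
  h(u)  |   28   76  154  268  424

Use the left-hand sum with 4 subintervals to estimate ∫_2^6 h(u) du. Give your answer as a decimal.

Δu = 1.
Sum = 1·[28 + 76 + 154 + 268] = 526.

526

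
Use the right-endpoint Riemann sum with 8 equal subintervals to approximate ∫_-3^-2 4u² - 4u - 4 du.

29.84375

Δu = (-2 − (-3))/8 = 0.125.
Right endpoints: -2.875, -2.75, -2.625, -2.5, -2.375, -2.25, -2.125, -2.
f(-2.875) = 40.5625, f(-2.75) = 37.25, f(-2.625) = 34.0625, f(-2.5) = 31, f(-2.375) = 28.0625, f(-2.25) = 25.25, f(-2.125) = 22.5625, f(-2) = 20.
Sum = Δu · [f(-2.875) + f(-2.75) + f(-2.625) + ...].
Sum = 29.84375.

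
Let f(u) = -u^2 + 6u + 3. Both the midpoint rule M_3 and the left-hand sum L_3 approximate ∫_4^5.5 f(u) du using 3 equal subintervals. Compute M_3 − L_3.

-1.21875

M_3 = 13.15625.
L_3 = 14.375.
M_3 − L_3 = -1.21875.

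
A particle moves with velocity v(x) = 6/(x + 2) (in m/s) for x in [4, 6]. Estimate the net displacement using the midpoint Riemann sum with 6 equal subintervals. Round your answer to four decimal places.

Δx = (6 − 4)/6 = 1/3.
Midpoints: 25/6, 4.5, 29/6, 31/6, 5.5, 35/6.
v(25/6) = 36/37, v(4.5) = 12/13, v(29/6) = 36/41, v(31/6) = 36/43, v(5.5) = 0.8, v(35/6) = 36/47.
Sum = Δx · [v(25/6) + v(4.5) + v(29/6) + ...].
Sum ≈ 1.7258.

1.7258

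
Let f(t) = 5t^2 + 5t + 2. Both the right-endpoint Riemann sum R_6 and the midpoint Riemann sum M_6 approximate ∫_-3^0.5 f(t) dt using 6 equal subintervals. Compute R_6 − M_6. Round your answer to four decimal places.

-6.1675

R_6 ≈ 23.669560.
M_6 ≈ 29.837095.
R_6 − M_6 ≈ -6.1675.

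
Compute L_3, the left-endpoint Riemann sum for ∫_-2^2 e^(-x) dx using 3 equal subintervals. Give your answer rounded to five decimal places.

13.13361

Δx = (2 − (-2))/3 = 4/3.
Left endpoints: -2, -2/3, 2/3.
f(-2) ≈ 7.38906, f(-2/3) ≈ 1.94773, f(2/3) ≈ 0.51342.
Sum = Δx · [f(-2) + f(-2/3) + f(2/3)].
Sum ≈ 13.13361.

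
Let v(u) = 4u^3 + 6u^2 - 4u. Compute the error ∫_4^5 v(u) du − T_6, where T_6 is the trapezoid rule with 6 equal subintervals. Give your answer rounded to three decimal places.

Exact integral: ∫_4^5 v(u) du = 473.
T_6 ≈ 473.27778.
Error ≈ 473 − 473.27778 ≈ -0.278.

-0.278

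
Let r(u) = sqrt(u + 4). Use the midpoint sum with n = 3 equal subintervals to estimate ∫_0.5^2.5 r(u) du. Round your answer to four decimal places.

4.6846

Δu = (2.5 − 0.5)/3 = 2/3.
Midpoints: 5/6, 1.5, 13/6.
r(5/6) ≈ 2.1985, r(1.5) ≈ 2.3452, r(13/6) ≈ 2.4833.
Sum = Δu · [r(5/6) + r(1.5) + r(13/6)].
Sum ≈ 4.6846.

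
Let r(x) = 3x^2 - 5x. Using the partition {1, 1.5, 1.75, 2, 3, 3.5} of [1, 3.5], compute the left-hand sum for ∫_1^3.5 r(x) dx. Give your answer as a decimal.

6.921875

Subinterval widths: 0.5, 0.25, 0.25, 1, 0.5.
Left endpoints: 1, 1.5, 1.75, 2, 3.
r(1) = -2, r(1.5) = -0.75, r(1.75) = 0.4375, r(2) = 2, r(3) = 12.
Sum = Σ Δx_i · r(x_i).
Sum = 6.921875.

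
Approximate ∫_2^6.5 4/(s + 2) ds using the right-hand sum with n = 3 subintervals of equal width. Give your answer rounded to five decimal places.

Δs = (6.5 − 2)/3 = 1.5.
Right endpoints: 3.5, 5, 6.5.
f(3.5) = 8/11, f(5) = 4/7, f(6.5) = 8/17.
Sum = Δs · [f(3.5) + f(5) + f(6.5)].
Sum ≈ 2.65393.

2.65393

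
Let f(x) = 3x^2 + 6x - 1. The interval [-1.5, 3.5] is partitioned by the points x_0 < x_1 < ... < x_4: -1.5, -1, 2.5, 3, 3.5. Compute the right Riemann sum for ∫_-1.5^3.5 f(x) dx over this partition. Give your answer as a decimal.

163

Subinterval widths: 0.5, 3.5, 0.5, 0.5.
Right endpoints: -1, 2.5, 3, 3.5.
f(-1) = -4, f(2.5) = 32.75, f(3) = 44, f(3.5) = 56.75.
Sum = Σ Δx_i · f(x_i).
Sum = 163.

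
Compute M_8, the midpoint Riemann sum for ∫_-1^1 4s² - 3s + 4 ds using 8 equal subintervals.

10.625

Δs = (1 − (-1))/8 = 0.25.
Midpoints: -0.875, -0.625, -0.375, -0.125, 0.125, 0.375, 0.625, 0.875.
f(-0.875) = 9.6875, f(-0.625) = 7.4375, f(-0.375) = 5.6875, f(-0.125) = 4.4375, f(0.125) = 3.6875, f(0.375) = 3.4375, f(0.625) = 3.6875, f(0.875) = 4.4375.
Sum = Δs · [f(-0.875) + f(-0.625) + f(-0.375) + ...].
Sum = 10.625.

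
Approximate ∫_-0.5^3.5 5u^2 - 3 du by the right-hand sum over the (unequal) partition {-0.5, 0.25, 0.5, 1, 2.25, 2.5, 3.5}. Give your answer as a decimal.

Subinterval widths: 0.75, 0.25, 0.5, 1.25, 0.25, 1.
Right endpoints: 0.25, 0.5, 1, 2.25, 2.5, 3.5.
f(0.25) = -2.6875, f(0.5) = -1.75, f(1) = 2, f(2.25) = 22.3125, f(2.5) = 28.25, f(3.5) = 58.25.
Sum = Σ Δu_i · f(u_i).
Sum = 91.75.

91.75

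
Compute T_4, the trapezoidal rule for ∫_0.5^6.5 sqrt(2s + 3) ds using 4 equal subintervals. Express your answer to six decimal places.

Δs = (6.5 − 0.5)/4 = 1.5.
f(0.5) ≈ 2.000000, f(2) ≈ 2.645751, f(3.5) ≈ 3.162278, f(5) ≈ 3.605551, f(6.5) ≈ 4.000000.
T_4 = (Δs/2)·[f(s_0) + 2f(s_1) + 2f(s_2) + 2f(s_3) + f(s_4)].
Sum ≈ 18.620370.

18.620370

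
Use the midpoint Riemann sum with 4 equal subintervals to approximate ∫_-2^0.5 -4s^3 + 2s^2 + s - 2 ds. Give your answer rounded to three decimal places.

Δs = (0.5 − (-2))/4 = 0.625.
Midpoints: -1.6875, -1.0625, -0.4375, 0.1875.
f(-1.6875) = 21739/1024, f(-1.0625) = 4089/1024, f(-0.4375) = -1761/1024, f(0.1875) = -1811/1024.
Sum = Δs · [f(-1.6875) + f(-1.0625) + f(-0.4375) + f(0.1875)].
Sum ≈ 13.584.

13.584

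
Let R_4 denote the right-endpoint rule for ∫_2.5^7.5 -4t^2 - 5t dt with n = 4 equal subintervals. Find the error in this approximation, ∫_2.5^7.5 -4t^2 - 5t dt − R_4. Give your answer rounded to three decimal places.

Exact integral: ∫_2.5^7.5 f(t) dt ≈ -666.66667.
R_4 = -812.5.
Error ≈ -666.66667 − (-812.5) ≈ 145.833.

145.833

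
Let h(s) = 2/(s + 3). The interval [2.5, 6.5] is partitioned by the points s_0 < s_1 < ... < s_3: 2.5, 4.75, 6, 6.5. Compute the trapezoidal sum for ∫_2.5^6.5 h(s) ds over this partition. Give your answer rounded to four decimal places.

Subinterval widths: 2.25, 1.25, 0.5.
h(2.5) = 4/11, h(4.75) = 8/31, h(6) = 2/9, h(6.5) = 4/19.
On each subinterval the trapezoid contributes (Δs_i/2)·[h(s_{i-1}) + h(s_i)].
Sum ≈ 1.1078.

1.1078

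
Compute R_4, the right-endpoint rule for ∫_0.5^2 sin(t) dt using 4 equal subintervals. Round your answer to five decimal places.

Δt = (2 − 0.5)/4 = 0.375.
Right endpoints: 0.875, 1.25, 1.625, 2.
f(0.875) ≈ 0.76754, f(1.25) ≈ 0.94898, f(1.625) ≈ 0.99853, f(2) ≈ 0.90930.
Sum = Δt · [f(0.875) + f(1.25) + f(1.625) + f(2)].
Sum ≈ 1.35913.

1.35913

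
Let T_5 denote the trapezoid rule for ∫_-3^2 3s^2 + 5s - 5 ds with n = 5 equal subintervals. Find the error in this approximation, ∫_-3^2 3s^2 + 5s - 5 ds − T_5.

-2.5

Exact integral: ∫_-3^2 f(s) ds = -2.5.
T_5 = 0.
Error = -2.5 − 0 = -2.5.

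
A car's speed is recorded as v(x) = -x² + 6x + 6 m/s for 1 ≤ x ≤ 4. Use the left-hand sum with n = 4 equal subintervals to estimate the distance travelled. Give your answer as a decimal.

Δx = (4 − 1)/4 = 0.75.
Left endpoints: 1, 1.75, 2.5, 3.25.
v(1) = 11, v(1.75) = 13.4375, v(2.5) = 14.75, v(3.25) = 14.9375.
Sum = Δx · [v(1) + v(1.75) + v(2.5) + v(3.25)].
Sum = 40.59375.

40.59375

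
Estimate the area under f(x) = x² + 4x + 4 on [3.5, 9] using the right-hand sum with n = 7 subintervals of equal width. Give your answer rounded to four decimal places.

424.4260

Δx = (9 − 3.5)/7 = 11/14.
Right endpoints: 30/7, 71/14, 41/7, 93/14, 52/7, 115/14, 9.
f(30/7) = 1936/49, f(71/14) = 9801/196, f(41/7) = 3025/49, f(93/14) = 14641/196, f(52/7) = 4356/49, f(115/14) = 20449/196, f(9) = 121.
Sum = Δx · [f(30/7) + f(71/14) + f(41/7) + ...].
Sum ≈ 424.4260.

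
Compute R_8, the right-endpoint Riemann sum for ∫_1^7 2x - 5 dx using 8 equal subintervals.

Δx = (7 − 1)/8 = 0.75.
Right endpoints: 1.75, 2.5, 3.25, 4, 4.75, 5.5, 6.25, 7.
f(1.75) = -1.5, f(2.5) = 0, f(3.25) = 1.5, f(4) = 3, f(4.75) = 4.5, f(5.5) = 6, f(6.25) = 7.5, f(7) = 9.
Sum = Δx · [f(1.75) + f(2.5) + f(3.25) + ...].
Sum = 22.5.

22.5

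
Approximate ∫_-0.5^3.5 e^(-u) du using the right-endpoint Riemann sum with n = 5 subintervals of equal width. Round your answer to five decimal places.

1.05653

Δu = (3.5 − (-0.5))/5 = 0.8.
Right endpoints: 0.3, 1.1, 1.9, 2.7, 3.5.
f(0.3) ≈ 0.74082, f(1.1) ≈ 0.33287, f(1.9) ≈ 0.14957, f(2.7) ≈ 0.06721, f(3.5) ≈ 0.03020.
Sum = Δu · [f(0.3) + f(1.1) + f(1.9) + f(2.7) + f(3.5)].
Sum ≈ 1.05653.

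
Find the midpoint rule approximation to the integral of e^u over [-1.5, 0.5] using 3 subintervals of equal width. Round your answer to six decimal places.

Δu = (0.5 − (-1.5))/3 = 2/3.
Midpoints: -7/6, -0.5, 1/6.
f(-7/6) ≈ 0.311403, f(-0.5) ≈ 0.606531, f(1/6) ≈ 1.181360.
Sum = Δu · [f(-7/6) + f(-0.5) + f(1/6)].
Sum ≈ 1.399530.

1.399530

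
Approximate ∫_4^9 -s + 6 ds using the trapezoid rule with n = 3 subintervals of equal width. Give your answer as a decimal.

Δs = (9 − 4)/3 = 5/3.
f(4) = 2, f(17/3) = 1/3, f(22/3) = -4/3, f(9) = -3.
T_3 = (Δs/2)·[f(s_0) + 2f(s_1) + 2f(s_2) + f(s_3)].
Sum = -2.5.

-2.5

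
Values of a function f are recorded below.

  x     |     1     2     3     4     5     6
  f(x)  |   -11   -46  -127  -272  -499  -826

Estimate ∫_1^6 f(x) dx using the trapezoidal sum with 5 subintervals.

Δx = 1.
T_5 = (1/2)·[(-11) + 2·(-46) + 2·(-127) + 2·(-272) + 2·(-499) + (-826)] = -1362.5.

-1362.5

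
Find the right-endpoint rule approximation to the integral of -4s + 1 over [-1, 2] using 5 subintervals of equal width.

-6.6

Δs = (2 − (-1))/5 = 0.6.
Right endpoints: -0.4, 0.2, 0.8, 1.4, 2.
f(-0.4) = 2.6, f(0.2) = 0.2, f(0.8) = -2.2, f(1.4) = -4.6, f(2) = -7.
Sum = Δs · [f(-0.4) + f(0.2) + f(0.8) + f(1.4) + f(2)].
Sum = -6.6.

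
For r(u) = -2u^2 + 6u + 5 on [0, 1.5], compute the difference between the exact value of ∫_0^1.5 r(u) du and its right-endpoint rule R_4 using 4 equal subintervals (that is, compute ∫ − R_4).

-0.7734375

Exact integral: ∫_0^1.5 r(u) du = 12.
R_4 = 12.7734375.
Error = 12 − 12.7734375 = -0.7734375.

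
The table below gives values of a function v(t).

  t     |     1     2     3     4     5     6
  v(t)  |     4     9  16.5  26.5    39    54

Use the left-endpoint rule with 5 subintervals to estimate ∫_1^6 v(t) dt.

Δt = 1.
Sum = 1·[4 + 9 + 16.5 + 26.5 + 39] = 95.

95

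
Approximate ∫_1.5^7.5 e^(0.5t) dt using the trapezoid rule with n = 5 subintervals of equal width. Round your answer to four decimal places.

Δt = (7.5 − 1.5)/5 = 1.2.
f(1.5) ≈ 2.1170, f(2.7) ≈ 3.8574, f(3.9) ≈ 7.0287, f(5.1) ≈ 12.8071, f(6.3) ≈ 23.3361, f(7.5) ≈ 42.5211.
T_5 = (Δt/2)·[f(t_0) + 2f(t_1) + ... + 2f(t_{4}) + f(t_5)].
Sum ≈ 83.2180.

83.2180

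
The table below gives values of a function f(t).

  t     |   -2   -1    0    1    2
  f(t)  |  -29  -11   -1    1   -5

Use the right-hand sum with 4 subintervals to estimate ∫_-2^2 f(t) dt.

-16

Δt = 1.
Sum = 1·[(-11) + (-1) + 1 + (-5)] = -16.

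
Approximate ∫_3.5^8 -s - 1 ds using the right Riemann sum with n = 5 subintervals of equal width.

-32.4

Δs = (8 − 3.5)/5 = 0.9.
Right endpoints: 4.4, 5.3, 6.2, 7.1, 8.
f(4.4) = -5.4, f(5.3) = -6.3, f(6.2) = -7.2, f(7.1) = -8.1, f(8) = -9.
Sum = Δs · [f(4.4) + f(5.3) + f(6.2) + f(7.1) + f(8)].
Sum = -32.4.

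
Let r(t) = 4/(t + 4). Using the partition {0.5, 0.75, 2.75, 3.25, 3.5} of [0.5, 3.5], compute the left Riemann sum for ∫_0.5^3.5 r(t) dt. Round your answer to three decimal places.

2.341

Subinterval widths: 0.25, 2, 0.5, 0.25.
Left endpoints: 0.5, 0.75, 2.75, 3.25.
r(0.5) = 8/9, r(0.75) = 16/19, r(2.75) = 16/27, r(3.25) = 16/29.
Sum = Σ Δt_i · r(t_i).
Sum ≈ 2.341.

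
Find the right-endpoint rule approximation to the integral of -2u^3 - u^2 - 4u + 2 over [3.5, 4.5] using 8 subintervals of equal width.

Δu = (4.5 − 3.5)/8 = 0.125.
Right endpoints: 3.625, 3.75, 3.875, 4, 4.125, 4.25, 4.375, 4.5.
f(3.625) = -120.91015625, f(3.75) = -132.53125, f(3.875) = -144.88671875, f(4) = -158, f(4.125) = -171.89453125, f(4.25) = -186.59375, f(4.375) = -202.12109375, f(4.5) = -218.5.
Sum = Δu · [f(3.625) + f(3.75) + f(3.875) + ...].
Sum = -166.9296875.

-166.9296875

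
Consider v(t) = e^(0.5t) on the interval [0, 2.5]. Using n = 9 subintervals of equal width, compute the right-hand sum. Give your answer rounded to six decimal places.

Δt = (2.5 − 0)/9 = 5/18.
Right endpoints: 5/18, 5/9, 5/6, 10/9, 25/18, 5/3, 35/18, 20/9, 2.5.
v(5/18) ≈ 1.148996, v(5/9) ≈ 1.320193, v(5/6) ≈ 1.516897, v(10/9) ≈ 1.742909, v(25/18) ≈ 2.002596, v(5/3) ≈ 2.300976, v(35/18) ≈ 2.643813, v(20/9) ≈ 3.037732, v(2.5) ≈ 3.490343.
Sum = Δt · [v(5/18) + v(5/9) + v(5/6) + ...].
Sum ≈ 5.334571.

5.334571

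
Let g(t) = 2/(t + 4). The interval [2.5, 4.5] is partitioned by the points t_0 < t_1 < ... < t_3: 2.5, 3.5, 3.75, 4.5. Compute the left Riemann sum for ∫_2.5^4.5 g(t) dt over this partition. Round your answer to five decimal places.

Subinterval widths: 1, 0.25, 0.75.
Left endpoints: 2.5, 3.5, 3.75.
g(2.5) = 4/13, g(3.5) = 4/15, g(3.75) = 8/31.
Sum = Σ Δt_i · g(t_i).
Sum ≈ 0.56791.

0.56791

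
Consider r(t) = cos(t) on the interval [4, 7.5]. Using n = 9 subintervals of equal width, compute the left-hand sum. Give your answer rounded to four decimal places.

Δt = (7.5 − 4)/9 = 7/18.
Left endpoints: 4, 79/18, 43/9, 31/6, 50/9, 107/18, 19/3, 121/18, 64/9.
r(4) ≈ -0.6536, r(79/18) ≈ -0.3179, r(43/9) ≈ 0.0653, r(31/6) ≈ 0.4388, r(50/9) ≈ 0.7468, r(107/18) ≈ 0.9432, r(19/3) ≈ 0.9987, r(121/18) ≈ 0.9052, r(64/9) ≈ 0.6764.
Sum = Δt · [r(4) + r(79/18) + r(43/9) + ...].
Sum ≈ 1.4789.

1.4789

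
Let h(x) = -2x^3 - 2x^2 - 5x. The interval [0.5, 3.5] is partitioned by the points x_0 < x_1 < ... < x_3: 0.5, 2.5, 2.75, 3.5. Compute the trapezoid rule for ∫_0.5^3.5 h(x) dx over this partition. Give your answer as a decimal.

Subinterval widths: 2, 0.25, 0.75.
h(0.5) = -3.25, h(2.5) = -56.25, h(2.75) = -70.46875, h(3.5) = -127.75.
On each subinterval the trapezoid contributes (Δx_i/2)·[h(x_{i-1}) + h(x_i)].
Sum = -149.671875.

-149.671875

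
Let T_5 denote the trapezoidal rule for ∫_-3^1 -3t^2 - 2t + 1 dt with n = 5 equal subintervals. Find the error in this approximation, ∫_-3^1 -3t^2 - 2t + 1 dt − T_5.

1.28

Exact integral: ∫_-3^1 f(t) dt = -16.
T_5 = -17.28.
Error = -16 − (-17.28) = 1.28.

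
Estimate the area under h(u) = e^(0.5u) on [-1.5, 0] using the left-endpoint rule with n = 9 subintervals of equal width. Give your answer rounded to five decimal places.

Δu = (0 − (-1.5))/9 = 1/6.
Left endpoints: -1.5, -4/3, -7/6, -1, -5/6, -2/3, -0.5, -1/3, -1/6.
h(-1.5) ≈ 0.47237, h(-4/3) ≈ 0.51342, h(-7/6) ≈ 0.55804, h(-1) ≈ 0.60653, h(-5/6) ≈ 0.65924, h(-2/3) ≈ 0.71653, h(-0.5) ≈ 0.77880, h(-1/3) ≈ 0.84648, h(-1/6) ≈ 0.92004.
Sum = Δu · [h(-1.5) + h(-4/3) + h(-7/6) + ...].
Sum ≈ 1.01191.

1.01191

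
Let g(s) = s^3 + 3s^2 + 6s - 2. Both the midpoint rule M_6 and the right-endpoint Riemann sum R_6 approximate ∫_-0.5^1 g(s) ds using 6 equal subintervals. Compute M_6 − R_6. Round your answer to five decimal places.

M_6 ≈ 0.5800781.
R_6 = 2.21484375.
M_6 − R_6 ≈ -1.63477.

-1.63477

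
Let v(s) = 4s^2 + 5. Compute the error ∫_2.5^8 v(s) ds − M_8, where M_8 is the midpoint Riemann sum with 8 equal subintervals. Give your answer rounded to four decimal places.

Exact integral: ∫_2.5^8 v(s) ds ≈ 689.333333.
M_8 ≈ 688.466797.
Error ≈ 689.333333 − 688.466797 ≈ 0.8665.

0.8665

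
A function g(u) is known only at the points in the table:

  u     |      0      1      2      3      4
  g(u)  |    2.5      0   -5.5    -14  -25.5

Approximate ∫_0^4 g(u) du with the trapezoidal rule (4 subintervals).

-31

Δu = 1.
T_4 = (1/2)·[2.5 + 2·0 + 2·(-5.5) + 2·(-14) + (-25.5)] = -31.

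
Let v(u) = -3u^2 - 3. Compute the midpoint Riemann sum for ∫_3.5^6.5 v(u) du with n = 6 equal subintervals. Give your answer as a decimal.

-240.5625

Δu = (6.5 − 3.5)/6 = 0.5.
Midpoints: 3.75, 4.25, 4.75, 5.25, 5.75, 6.25.
v(3.75) = -45.1875, v(4.25) = -57.1875, v(4.75) = -70.6875, v(5.25) = -85.6875, v(5.75) = -102.1875, v(6.25) = -120.1875.
Sum = Δu · [v(3.75) + v(4.25) + v(4.75) + ...].
Sum = -240.5625.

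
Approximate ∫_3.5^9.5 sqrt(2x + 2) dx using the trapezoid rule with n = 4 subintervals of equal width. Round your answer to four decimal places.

Δx = (9.5 − 3.5)/4 = 1.5.
f(3.5) ≈ 3.0000, f(5) ≈ 3.4641, f(6.5) ≈ 3.8730, f(8) ≈ 4.2426, f(9.5) ≈ 4.5826.
T_4 = (Δx/2)·[f(x_0) + 2f(x_1) + 2f(x_2) + 2f(x_3) + f(x_4)].
Sum ≈ 23.0565.

23.0565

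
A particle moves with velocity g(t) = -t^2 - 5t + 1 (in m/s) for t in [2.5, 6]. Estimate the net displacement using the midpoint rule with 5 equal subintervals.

-137.52375

Δt = (6 − 2.5)/5 = 0.7.
Midpoints: 2.85, 3.55, 4.25, 4.95, 5.65.
g(2.85) = -21.3725, g(3.55) = -29.3525, g(4.25) = -38.3125, g(4.95) = -48.2525, g(5.65) = -59.1725.
Sum = Δt · [g(2.85) + g(3.55) + g(4.25) + g(4.95) + g(5.65)].
Sum = -137.52375.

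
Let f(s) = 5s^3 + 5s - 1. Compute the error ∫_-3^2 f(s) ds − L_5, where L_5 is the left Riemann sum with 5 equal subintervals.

Exact integral: ∫_-3^2 f(s) ds = -98.75.
L_5 = -205.
Error = -98.75 − (-205) = 106.25.

106.25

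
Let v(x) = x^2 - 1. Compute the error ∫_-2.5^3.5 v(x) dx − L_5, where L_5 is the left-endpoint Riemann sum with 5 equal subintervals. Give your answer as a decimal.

2.16

Exact integral: ∫_-2.5^3.5 v(x) dx = 13.5.
L_5 = 11.34.
Error = 13.5 − 11.34 = 2.16.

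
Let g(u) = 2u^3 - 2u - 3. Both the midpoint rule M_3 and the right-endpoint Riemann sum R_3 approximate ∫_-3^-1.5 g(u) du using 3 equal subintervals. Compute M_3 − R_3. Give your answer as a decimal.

-9.796875

M_3 = -35.296875.
R_3 = -25.5.
M_3 − R_3 = -9.796875.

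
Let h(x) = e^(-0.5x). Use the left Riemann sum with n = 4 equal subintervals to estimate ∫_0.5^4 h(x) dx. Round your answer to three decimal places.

Δx = (4 − 0.5)/4 = 0.875.
Left endpoints: 0.5, 1.375, 2.25, 3.125.
h(0.5) ≈ 0.779, h(1.375) ≈ 0.503, h(2.25) ≈ 0.325, h(3.125) ≈ 0.210.
Sum = Δx · [h(0.5) + h(1.375) + h(2.25) + h(3.125)].
Sum ≈ 1.589.

1.589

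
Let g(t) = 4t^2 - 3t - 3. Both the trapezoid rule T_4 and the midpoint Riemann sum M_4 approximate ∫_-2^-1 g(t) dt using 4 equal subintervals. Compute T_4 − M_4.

T_4 = 10.875.
M_4 = 10.8125.
T_4 − M_4 = 0.0625.

0.0625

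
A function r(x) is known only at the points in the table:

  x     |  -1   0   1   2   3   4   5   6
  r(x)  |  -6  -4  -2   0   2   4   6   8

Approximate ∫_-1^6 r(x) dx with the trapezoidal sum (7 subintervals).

7

Δx = 1.
T_7 = (1/2)·[(-6) + 2·(-4) + 2·(-2) + 2·0 + 2·2 + 2·4 + 2·6 + 8] = 7.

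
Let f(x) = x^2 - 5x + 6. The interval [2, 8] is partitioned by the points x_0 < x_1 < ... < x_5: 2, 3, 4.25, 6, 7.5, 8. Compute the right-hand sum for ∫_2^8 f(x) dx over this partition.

Subinterval widths: 1, 1.25, 1.75, 1.5, 0.5.
Right endpoints: 3, 4.25, 6, 7.5, 8.
f(3) = 0, f(4.25) = 2.8125, f(6) = 12, f(7.5) = 24.75, f(8) = 30.
Sum = Σ Δx_i · f(x_i).
Sum = 76.640625.

76.640625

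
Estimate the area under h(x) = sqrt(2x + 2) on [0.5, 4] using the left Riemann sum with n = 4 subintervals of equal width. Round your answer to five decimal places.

8.16663

Δx = (4 − 0.5)/4 = 0.875.
Left endpoints: 0.5, 1.375, 2.25, 3.125.
h(0.5) ≈ 1.73205, h(1.375) ≈ 2.17945, h(2.25) ≈ 2.54951, h(3.125) ≈ 2.87228.
Sum = Δx · [h(0.5) + h(1.375) + h(2.25) + h(3.125)].
Sum ≈ 8.16663.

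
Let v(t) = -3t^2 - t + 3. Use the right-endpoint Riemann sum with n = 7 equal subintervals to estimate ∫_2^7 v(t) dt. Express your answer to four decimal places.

Δt = (7 − 2)/7 = 5/7.
Right endpoints: 19/7, 24/7, 29/7, 34/7, 39/7, 44/7, 7.
v(19/7) = -1069/49, v(24/7) = -1749/49, v(29/7) = -2579/49, v(34/7) = -3559/49, v(39/7) = -4689/49, v(44/7) = -5969/49, v(7) = -151.
Sum = Δt · [v(19/7) + v(24/7) + v(29/7) + ...].
Sum ≈ -393.7755.

-393.7755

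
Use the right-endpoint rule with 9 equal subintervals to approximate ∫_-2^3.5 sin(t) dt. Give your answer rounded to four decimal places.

0.6747

Δt = (3.5 − (-2))/9 = 11/18.
Right endpoints: -25/18, -7/9, -1/6, 4/9, 19/18, 5/3, 41/18, 26/9, 3.5.
f(-25/18) ≈ -0.9835, f(-7/9) ≈ -0.7017, f(-1/6) ≈ -0.1659, f(4/9) ≈ 0.4300, f(19/18) ≈ 0.8702, f(5/3) ≈ 0.9954, f(41/18) ≈ 0.7603, f(26/9) ≈ 0.2500, f(3.5) ≈ -0.3508.
Sum = Δt · [f(-25/18) + f(-7/9) + f(-1/6) + ...].
Sum ≈ 0.6747.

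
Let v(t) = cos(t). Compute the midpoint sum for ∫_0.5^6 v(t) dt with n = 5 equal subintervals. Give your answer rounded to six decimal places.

-0.798494

Δt = (6 − 0.5)/5 = 1.1.
Midpoints: 1.05, 2.15, 3.25, 4.35, 5.45.
v(1.05) ≈ 0.497571, v(2.15) ≈ -0.547358, v(3.25) ≈ -0.994130, v(4.35) ≈ -0.354509, v(5.45) ≈ 0.672522.
Sum = Δt · [v(1.05) + v(2.15) + v(3.25) + v(4.35) + v(5.45)].
Sum ≈ -0.798494.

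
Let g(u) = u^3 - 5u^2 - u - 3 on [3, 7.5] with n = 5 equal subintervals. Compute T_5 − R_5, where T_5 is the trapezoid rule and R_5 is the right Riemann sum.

T_5 = 82.04625.
R_5 = 151.4025.
T_5 − R_5 = -69.35625.

-69.35625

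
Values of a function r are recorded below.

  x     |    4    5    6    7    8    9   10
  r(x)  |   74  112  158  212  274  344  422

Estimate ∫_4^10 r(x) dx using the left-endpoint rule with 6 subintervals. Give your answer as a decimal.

1174

Δx = 1.
Sum = 1·[74 + 112 + 158 + 212 + 274 + 344] = 1174.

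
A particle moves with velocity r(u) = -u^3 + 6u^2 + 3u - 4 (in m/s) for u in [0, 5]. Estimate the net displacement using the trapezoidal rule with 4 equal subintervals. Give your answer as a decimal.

109.296875

Δu = (5 − 0)/4 = 1.25.
r(0) = -4, r(1.25) = 7.171875, r(2.5) = 25.375, r(3.75) = 38.890625, r(5) = 36.
T_4 = (Δu/2)·[r(u_0) + 2r(u_1) + 2r(u_2) + 2r(u_3) + r(u_4)].
Sum = 109.296875.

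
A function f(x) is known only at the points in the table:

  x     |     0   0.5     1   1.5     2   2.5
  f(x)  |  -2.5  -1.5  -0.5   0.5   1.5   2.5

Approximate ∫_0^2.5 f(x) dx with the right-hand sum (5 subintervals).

1.25

Δx = 0.5.
Sum = 0.5·[(-1.5) + (-0.5) + 0.5 + 1.5 + 2.5] = 1.25.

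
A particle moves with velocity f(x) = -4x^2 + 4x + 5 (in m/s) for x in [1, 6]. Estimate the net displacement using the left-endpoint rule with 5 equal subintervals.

-135

Δx = (6 − 1)/5 = 1.
Left endpoints: 1, 2, 3, 4, 5.
f(1) = 5, f(2) = -3, f(3) = -19, f(4) = -43, f(5) = -75.
Sum = Δx · [f(1) + f(2) + f(3) + f(4) + f(5)].
Sum = -135.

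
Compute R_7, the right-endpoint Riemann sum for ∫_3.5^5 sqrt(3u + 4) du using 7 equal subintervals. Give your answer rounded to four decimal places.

6.1932

Δu = (5 − 3.5)/7 = 3/14.
Right endpoints: 26/7, 55/14, 29/7, 61/14, 32/7, 67/14, 5.
f(26/7) ≈ 3.8914, f(55/14) ≈ 3.9731, f(29/7) ≈ 4.0532, f(61/14) ≈ 4.1318, f(32/7) ≈ 4.2088, f(67/14) ≈ 4.2845, f(5) ≈ 4.3589.
Sum = Δu · [f(26/7) + f(55/14) + f(29/7) + ...].
Sum ≈ 6.1932.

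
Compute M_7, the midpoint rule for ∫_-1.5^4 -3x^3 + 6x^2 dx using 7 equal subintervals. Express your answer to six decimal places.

-51.967634

Δx = (4 − (-1.5))/7 = 11/14.
Midpoints: -31/28, -9/28, 13/28, 1.25, 57/28, 79/28, 101/28.
f(-31/28) = 250821/21952, f(-9/28) = 15795/21952, f(13/28) = 21801/21952, f(1.25) = 3.515625, f(57/28) = -9747/21952, f(79/28) = -430629/21952, f(101/28) = -1377135/21952.
Sum = Δx · [f(-31/28) + f(-9/28) + f(13/28) + ...].
Sum ≈ -51.967634.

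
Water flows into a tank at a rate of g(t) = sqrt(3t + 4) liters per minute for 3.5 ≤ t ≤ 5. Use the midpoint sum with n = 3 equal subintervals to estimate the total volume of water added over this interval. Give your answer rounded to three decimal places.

6.135

Δt = (5 − 3.5)/3 = 0.5.
Midpoints: 3.75, 4.25, 4.75.
g(3.75) ≈ 3.905, g(4.25) ≈ 4.093, g(4.75) ≈ 4.272.
Sum = Δt · [g(3.75) + g(4.25) + g(4.75)].
Sum ≈ 6.135.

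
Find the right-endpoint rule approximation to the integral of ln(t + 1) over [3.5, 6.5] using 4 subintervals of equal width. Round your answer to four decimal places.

Δt = (6.5 − 3.5)/4 = 0.75.
Right endpoints: 4.25, 5, 5.75, 6.5.
f(4.25) ≈ 1.6582, f(5) ≈ 1.7918, f(5.75) ≈ 1.9095, f(6.5) ≈ 2.0149.
Sum = Δt · [f(4.25) + f(5) + f(5.75) + f(6.5)].
Sum ≈ 5.5308.

5.5308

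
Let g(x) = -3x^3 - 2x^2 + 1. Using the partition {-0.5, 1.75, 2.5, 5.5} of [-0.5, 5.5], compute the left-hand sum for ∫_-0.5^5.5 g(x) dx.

-189.05859375

Subinterval widths: 2.25, 0.75, 3.
Left endpoints: -0.5, 1.75, 2.5.
g(-0.5) = 0.875, g(1.75) = -21.203125, g(2.5) = -58.375.
Sum = Σ Δx_i · g(x_i).
Sum = -189.05859375.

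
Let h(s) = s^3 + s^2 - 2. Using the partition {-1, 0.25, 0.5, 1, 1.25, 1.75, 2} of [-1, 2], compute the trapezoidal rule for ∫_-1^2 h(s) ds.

Subinterval widths: 1.25, 0.25, 0.5, 0.25, 0.5, 0.25.
h(-1) = -2, h(0.25) = -1.921875, h(0.5) = -1.625, h(1) = 0, h(1.25) = 1.515625, h(1.75) = 6.421875, h(2) = 10.
On each subinterval the trapezoid contributes (Δs_i/2)·[h(s_{i-1}) + h(s_i)].
Sum = 0.92578125.

0.92578125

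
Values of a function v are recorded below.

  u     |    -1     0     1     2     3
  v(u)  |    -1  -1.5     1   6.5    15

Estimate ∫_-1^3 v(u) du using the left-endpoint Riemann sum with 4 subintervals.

5

Δu = 1.
Sum = 1·[(-1) + (-1.5) + 1 + 6.5] = 5.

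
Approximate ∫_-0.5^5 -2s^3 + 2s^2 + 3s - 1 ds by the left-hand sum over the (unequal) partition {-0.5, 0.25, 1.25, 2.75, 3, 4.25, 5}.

Subinterval widths: 0.75, 1, 1.5, 0.25, 1.25, 0.75.
Left endpoints: -0.5, 0.25, 1.25, 2.75, 3, 4.25.
f(-0.5) = -1.75, f(0.25) = -0.15625, f(1.25) = 1.96875, f(2.75) = -19.21875, f(3) = -28, f(4.25) = -105.65625.
Sum = Σ Δs_i · f(s_i).
Sum = -117.5625.

-117.5625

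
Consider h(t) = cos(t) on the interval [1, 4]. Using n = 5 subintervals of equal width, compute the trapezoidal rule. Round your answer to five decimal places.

Δt = (4 − 1)/5 = 0.6.
h(1) ≈ 0.54030, h(1.6) ≈ -0.02920, h(2.2) ≈ -0.58850, h(2.8) ≈ -0.94222, h(3.4) ≈ -0.96680, h(4) ≈ -0.65364.
T_5 = (Δt/2)·[h(t_0) + 2h(t_1) + ... + 2h(t_{4}) + h(t_5)].
Sum ≈ -1.55004.

-1.55004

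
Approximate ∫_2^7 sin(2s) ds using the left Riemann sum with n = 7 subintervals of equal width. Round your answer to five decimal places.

-0.94965

Δs = (7 − 2)/7 = 5/7.
Left endpoints: 2, 19/7, 24/7, 29/7, 34/7, 39/7, 44/7.
f(2) ≈ -0.75680, f(19/7) ≈ -0.75432, f(24/7) ≈ 0.54296, f(29/7) ≈ 0.90824, f(34/7) ≈ -0.28548, f(39/7) ≈ -0.98917, f(44/7) ≈ 0.00506.
Sum = Δs · [f(2) + f(19/7) + f(24/7) + ...].
Sum ≈ -0.94965.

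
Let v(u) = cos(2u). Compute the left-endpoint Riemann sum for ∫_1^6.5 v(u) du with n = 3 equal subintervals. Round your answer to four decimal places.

-1.0928

Δu = (6.5 − 1)/3 = 11/6.
Left endpoints: 1, 17/6, 14/3.
v(1) ≈ -0.4161, v(17/6) ≈ 0.8159, v(14/3) ≈ -0.9958.
Sum = Δu · [v(1) + v(17/6) + v(14/3)].
Sum ≈ -1.0928.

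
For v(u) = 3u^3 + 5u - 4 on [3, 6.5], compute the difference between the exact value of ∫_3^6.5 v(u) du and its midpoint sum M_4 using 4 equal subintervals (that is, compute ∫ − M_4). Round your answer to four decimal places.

9.5464

Exact integral: ∫_3^6.5 v(u) du = 1347.171875.
M_4 ≈ 1337.625488.
Error ≈ 1347.171875 − 1337.625488 ≈ 9.5464.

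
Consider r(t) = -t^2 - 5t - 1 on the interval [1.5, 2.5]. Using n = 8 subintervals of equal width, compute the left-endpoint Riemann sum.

Δt = (2.5 − 1.5)/8 = 0.125.
Left endpoints: 1.5, 1.625, 1.75, 1.875, 2, 2.125, 2.25, 2.375.
r(1.5) = -10.75, r(1.625) = -11.765625, r(1.75) = -12.8125, r(1.875) = -13.890625, r(2) = -15, r(2.125) = -16.140625, r(2.25) = -17.3125, r(2.375) = -18.515625.
Sum = Δt · [r(1.5) + r(1.625) + r(1.75) + ...].
Sum = -14.5234375.

-14.5234375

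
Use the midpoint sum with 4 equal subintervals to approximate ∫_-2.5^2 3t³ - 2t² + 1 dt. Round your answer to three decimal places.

Δt = (2 − (-2.5))/4 = 1.125.
Midpoints: -1.9375, -0.8125, 0.3125, 1.4375.
f(-1.9375) = -116029/4096, f(-0.8125) = -7903/4096, f(0.3125) = 3671/4096, f(1.4375) = 23669/4096.
Sum = Δt · [f(-1.9375) + f(-0.8125) + f(0.3125) + f(1.4375)].
Sum ≈ -26.530.

-26.530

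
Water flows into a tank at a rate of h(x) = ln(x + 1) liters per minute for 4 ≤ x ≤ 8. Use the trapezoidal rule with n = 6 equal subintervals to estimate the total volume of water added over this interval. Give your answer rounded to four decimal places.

7.7245

Δx = (8 − 4)/6 = 2/3.
h(4) ≈ 1.6094, h(14/3) ≈ 1.7346, h(16/3) ≈ 1.8458, h(6) ≈ 1.9459, h(20/3) ≈ 2.0369, h(22/3) ≈ 2.1203, h(8) ≈ 2.1972.
T_6 = (Δx/2)·[h(x_0) + 2h(x_1) + ... + 2h(x_{5}) + h(x_6)].
Sum ≈ 7.7245.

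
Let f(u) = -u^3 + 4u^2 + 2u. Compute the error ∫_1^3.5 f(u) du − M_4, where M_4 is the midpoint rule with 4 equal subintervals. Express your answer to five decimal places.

-0.22380

Exact integral: ∫_1^3.5 f(u) du ≈ 29.8177083.
M_4 ≈ 30.0415039.
Error ≈ 29.8177083 − 30.0415039 ≈ -0.22380.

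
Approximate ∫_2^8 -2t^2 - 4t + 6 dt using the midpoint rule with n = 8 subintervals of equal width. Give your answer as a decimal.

Δt = (8 − 2)/8 = 0.75.
Midpoints: 2.375, 3.125, 3.875, 4.625, 5.375, 6.125, 6.875, 7.625.
f(2.375) = -14.78125, f(3.125) = -26.03125, f(3.875) = -39.53125, f(4.625) = -55.28125, f(5.375) = -73.28125, f(6.125) = -93.53125, f(6.875) = -116.03125, f(7.625) = -140.78125.
Sum = Δt · [f(2.375) + f(3.125) + f(3.875) + ...].
Sum = -419.4375.

-419.4375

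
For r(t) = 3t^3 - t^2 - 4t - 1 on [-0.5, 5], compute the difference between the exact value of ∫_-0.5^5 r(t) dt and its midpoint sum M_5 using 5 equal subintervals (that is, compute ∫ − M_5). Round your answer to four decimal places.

Exact integral: ∫_-0.5^5 r(t) dt ≈ 371.994792.
M_5 = 361.3190625.
Error ≈ 371.994792 − 361.3190625 ≈ 10.6757.

10.6757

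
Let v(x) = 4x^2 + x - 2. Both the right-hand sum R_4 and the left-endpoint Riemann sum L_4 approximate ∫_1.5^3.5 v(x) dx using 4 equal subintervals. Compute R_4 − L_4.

21

R_4 = 64.5.
L_4 = 43.5.
R_4 − L_4 = 21.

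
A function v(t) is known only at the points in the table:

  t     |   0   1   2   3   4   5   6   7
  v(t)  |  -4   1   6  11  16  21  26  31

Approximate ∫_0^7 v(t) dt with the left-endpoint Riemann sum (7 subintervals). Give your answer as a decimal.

Δt = 1.
Sum = 1·[(-4) + 1 + 6 + 11 + 16 + 21 + 26] = 77.

77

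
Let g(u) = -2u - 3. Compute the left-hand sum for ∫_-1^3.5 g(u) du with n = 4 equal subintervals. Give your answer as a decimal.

-19.6875

Δu = (3.5 − (-1))/4 = 1.125.
Left endpoints: -1, 0.125, 1.25, 2.375.
g(-1) = -1, g(0.125) = -3.25, g(1.25) = -5.5, g(2.375) = -7.75.
Sum = Δu · [g(-1) + g(0.125) + g(1.25) + g(2.375)].
Sum = -19.6875.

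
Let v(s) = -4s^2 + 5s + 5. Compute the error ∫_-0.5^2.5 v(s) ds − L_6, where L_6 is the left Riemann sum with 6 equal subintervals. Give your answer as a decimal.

-1.75

Exact integral: ∫_-0.5^2.5 v(s) ds = 9.
L_6 = 10.75.
Error = 9 − 10.75 = -1.75.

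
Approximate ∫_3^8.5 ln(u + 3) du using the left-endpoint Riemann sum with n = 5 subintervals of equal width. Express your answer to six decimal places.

Δu = (8.5 − 3)/5 = 1.1.
Left endpoints: 3, 4.1, 5.2, 6.3, 7.4.
f(3) ≈ 1.791759, f(4.1) ≈ 1.960095, f(5.2) ≈ 2.104134, f(6.3) ≈ 2.230014, f(7.4) ≈ 2.341806.
Sum = Δu · [f(3) + f(4.1) + f(5.2) + f(6.3) + f(7.4)].
Sum ≈ 11.470589.

11.470589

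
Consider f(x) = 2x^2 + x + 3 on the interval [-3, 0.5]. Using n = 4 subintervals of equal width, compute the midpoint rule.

Δx = (0.5 − (-3))/4 = 0.875.
Midpoints: -2.5625, -1.6875, -0.8125, 0.0625.
f(-2.5625) = 13.5703125, f(-1.6875) = 7.0078125, f(-0.8125) = 3.5078125, f(0.0625) = 3.0703125.
Sum = Δx · [f(-2.5625) + f(-1.6875) + f(-0.8125) + f(0.0625)].
Sum = 23.76171875.

23.76171875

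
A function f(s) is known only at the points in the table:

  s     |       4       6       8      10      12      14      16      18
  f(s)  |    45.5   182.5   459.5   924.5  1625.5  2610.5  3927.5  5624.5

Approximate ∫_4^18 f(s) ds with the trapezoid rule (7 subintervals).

Δs = 2.
T_7 = (2/2)·[45.5 + 2·182.5 + 2·459.5 + 2·924.5 + 2·1625.5 + 2·2610.5 + 2·3927.5 + 5624.5] = 25130.

25130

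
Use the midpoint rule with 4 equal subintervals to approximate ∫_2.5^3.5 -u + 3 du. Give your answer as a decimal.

0

Δu = (3.5 − 2.5)/4 = 0.25.
Midpoints: 2.625, 2.875, 3.125, 3.375.
f(2.625) = 0.375, f(2.875) = 0.125, f(3.125) = -0.125, f(3.375) = -0.375.
Sum = Δu · [f(2.625) + f(2.875) + f(3.125) + f(3.375)].
Sum = 0.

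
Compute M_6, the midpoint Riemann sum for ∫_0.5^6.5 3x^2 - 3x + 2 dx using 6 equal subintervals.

Δx = (6.5 − 0.5)/6 = 1.
Midpoints: 1, 2, 3, 4, 5, 6.
f(1) = 2, f(2) = 8, f(3) = 20, f(4) = 38, f(5) = 62, f(6) = 92.
Sum = Δx · [f(1) + f(2) + f(3) + ...].
Sum = 222.

222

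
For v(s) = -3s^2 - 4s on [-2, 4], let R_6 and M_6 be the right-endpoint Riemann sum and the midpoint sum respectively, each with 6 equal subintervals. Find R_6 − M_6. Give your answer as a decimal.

R_6 = -129.
M_6 = -94.5.
R_6 − M_6 = -34.5.

-34.5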